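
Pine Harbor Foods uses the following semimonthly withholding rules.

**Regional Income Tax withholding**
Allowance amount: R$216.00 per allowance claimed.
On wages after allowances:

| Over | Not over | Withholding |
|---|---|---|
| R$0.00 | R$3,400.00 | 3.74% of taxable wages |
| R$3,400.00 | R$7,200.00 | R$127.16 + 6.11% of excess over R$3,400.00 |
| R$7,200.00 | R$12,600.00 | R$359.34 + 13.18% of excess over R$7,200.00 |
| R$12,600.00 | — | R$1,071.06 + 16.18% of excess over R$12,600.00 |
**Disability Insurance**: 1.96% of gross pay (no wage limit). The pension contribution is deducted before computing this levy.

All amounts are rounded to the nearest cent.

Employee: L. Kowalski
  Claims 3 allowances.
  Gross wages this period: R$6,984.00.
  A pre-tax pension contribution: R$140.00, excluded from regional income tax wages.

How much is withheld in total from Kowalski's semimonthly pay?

R$432.14

Regional Income Tax: taxable = R$6,984.00 − R$140.00 − 3×R$216.00 = R$6,196.00
  R$127.16 + 6.11% × (R$6,196.00 − R$3,400.00) = R$127.16 + 6.11% × R$2,796.00 = R$298.00
Disability Insurance: 1.96% × R$6,844.00 = R$134.14
Total: R$298.00 + R$134.14 = R$432.14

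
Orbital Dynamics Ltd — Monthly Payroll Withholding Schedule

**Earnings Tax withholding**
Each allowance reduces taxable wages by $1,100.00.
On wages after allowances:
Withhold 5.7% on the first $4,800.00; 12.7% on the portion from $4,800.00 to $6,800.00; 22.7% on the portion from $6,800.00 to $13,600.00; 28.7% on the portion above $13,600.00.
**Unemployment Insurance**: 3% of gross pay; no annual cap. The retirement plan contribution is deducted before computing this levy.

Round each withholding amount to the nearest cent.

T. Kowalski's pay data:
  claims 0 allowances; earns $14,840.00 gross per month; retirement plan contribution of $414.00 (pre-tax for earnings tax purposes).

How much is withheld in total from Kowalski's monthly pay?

$2,741.04

Earnings Tax: taxable = $14,840.00 − $414.00 = $14,426.00
  $2,071.20 + 28.7% × ($14,426.00 − $13,600.00) = $2,071.20 + 28.7% × $826.00 = $2,308.26
Unemployment Insurance: 3% × $14,426.00 = $432.78
Total: $2,308.26 + $432.78 = $2,741.04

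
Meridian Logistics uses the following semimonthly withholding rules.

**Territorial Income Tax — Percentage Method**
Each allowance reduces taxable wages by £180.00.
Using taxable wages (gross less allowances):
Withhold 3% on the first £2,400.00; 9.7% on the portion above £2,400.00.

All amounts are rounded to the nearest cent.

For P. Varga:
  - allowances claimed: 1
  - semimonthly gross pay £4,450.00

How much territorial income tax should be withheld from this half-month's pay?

£253.39

Territorial Income Tax: taxable = £4,450.00 − 1×£180.00 = £4,270.00
  £72.00 + 9.7% × (£4,270.00 − £2,400.00) = £72.00 + 9.7% × £1,870.00 = £253.39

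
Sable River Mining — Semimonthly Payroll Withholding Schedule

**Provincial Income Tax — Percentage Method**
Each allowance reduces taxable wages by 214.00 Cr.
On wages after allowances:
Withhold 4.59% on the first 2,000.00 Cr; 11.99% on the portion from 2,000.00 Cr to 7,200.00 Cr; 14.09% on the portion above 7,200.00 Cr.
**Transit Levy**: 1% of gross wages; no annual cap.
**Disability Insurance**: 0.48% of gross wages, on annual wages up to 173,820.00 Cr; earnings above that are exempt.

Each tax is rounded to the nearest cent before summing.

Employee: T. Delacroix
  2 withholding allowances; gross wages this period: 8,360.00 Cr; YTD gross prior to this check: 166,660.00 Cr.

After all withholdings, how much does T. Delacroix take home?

Provincial Income Tax: taxable = 8,360.00 Cr − 2×214.00 Cr = 7,932.00 Cr
  715.28 Cr + 14.09% × (7,932.00 Cr − 7,200.00 Cr) = 715.28 Cr + 14.09% × 732.00 Cr = 818.42 Cr
Transit Levy: 1% × 8,360.00 Cr = 83.60 Cr
Disability Insurance: cap 173,820.00 Cr − YTD 166,660.00 Cr = 7,160.00 Cr subject; 0.48% × 7,160.00 Cr = 34.37 Cr
Total withheld: 818.42 Cr + 83.60 Cr + 34.37 Cr = 936.39 Cr
Net pay: 8,360.00 Cr − 936.39 Cr = 7,423.61 Cr

7,423.61 Cr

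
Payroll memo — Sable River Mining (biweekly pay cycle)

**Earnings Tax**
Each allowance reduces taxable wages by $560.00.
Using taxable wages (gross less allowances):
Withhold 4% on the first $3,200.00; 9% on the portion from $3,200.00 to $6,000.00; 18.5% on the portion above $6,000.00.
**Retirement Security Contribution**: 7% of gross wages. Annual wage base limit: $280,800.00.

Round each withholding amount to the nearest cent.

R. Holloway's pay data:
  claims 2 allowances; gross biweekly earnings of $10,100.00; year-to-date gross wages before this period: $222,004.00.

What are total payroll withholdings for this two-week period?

$1,638.30

Earnings Tax: taxable = $10,100.00 − 2×$560.00 = $8,980.00
  $380.00 + 18.5% × ($8,980.00 − $6,000.00) = $380.00 + 18.5% × $2,980.00 = $931.30
Retirement Security Contribution: 7% × $10,100.00 = $707.00
Total: $931.30 + $707.00 = $1,638.30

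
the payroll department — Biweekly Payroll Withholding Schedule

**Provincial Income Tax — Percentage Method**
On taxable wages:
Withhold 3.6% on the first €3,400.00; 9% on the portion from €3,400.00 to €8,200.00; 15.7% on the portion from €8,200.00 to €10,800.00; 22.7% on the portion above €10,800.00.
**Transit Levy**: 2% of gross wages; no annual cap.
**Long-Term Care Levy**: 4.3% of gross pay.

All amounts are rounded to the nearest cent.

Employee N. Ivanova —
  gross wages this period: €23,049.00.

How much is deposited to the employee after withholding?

€17,853.79

Provincial Income Tax: taxable = €23,049.00
  €962.60 + 22.7% × (€23,049.00 − €10,800.00) = €962.60 + 22.7% × €12,249.00 = €3,743.12
Transit Levy: 2% × €23,049.00 = €460.98
Long-Term Care Levy: 4.3% × €23,049.00 = €991.11
Total withheld: €3,743.12 + €460.98 + €991.11 = €5,195.21
Net pay: €23,049.00 − €5,195.21 = €17,853.79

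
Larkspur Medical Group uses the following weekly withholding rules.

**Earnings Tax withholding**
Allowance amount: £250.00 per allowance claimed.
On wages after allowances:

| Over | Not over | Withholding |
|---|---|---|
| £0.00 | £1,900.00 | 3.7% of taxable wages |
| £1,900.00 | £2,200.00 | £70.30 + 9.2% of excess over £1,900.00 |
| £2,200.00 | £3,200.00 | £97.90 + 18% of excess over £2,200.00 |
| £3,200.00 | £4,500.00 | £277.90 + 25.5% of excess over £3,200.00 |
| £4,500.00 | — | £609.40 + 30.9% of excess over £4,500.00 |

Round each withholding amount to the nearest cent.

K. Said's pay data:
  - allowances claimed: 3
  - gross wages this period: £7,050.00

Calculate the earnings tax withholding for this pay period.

£1,165.60

Earnings Tax: taxable = £7,050.00 − 3×£250.00 = £6,300.00
  £609.40 + 30.9% × (£6,300.00 − £4,500.00) = £609.40 + 30.9% × £1,800.00 = £1,165.60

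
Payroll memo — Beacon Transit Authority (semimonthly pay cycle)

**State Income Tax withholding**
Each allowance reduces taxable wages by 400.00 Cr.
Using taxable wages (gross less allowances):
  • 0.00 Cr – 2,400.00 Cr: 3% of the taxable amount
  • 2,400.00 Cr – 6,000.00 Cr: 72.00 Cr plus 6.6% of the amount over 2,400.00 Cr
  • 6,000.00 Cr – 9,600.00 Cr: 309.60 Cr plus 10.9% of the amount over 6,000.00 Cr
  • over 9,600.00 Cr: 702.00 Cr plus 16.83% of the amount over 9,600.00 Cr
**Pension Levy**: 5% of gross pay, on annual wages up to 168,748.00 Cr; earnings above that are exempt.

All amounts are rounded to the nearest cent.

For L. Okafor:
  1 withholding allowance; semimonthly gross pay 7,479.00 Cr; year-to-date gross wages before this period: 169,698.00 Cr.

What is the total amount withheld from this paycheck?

427.21 Cr

State Income Tax: taxable = 7,479.00 Cr − 1×400.00 Cr = 7,079.00 Cr
  309.60 Cr + 10.9% × (7,079.00 Cr − 6,000.00 Cr) = 309.60 Cr + 10.9% × 1,079.00 Cr = 427.21 Cr
Pension Levy: YTD 169,698.00 Cr ≥ cap 168,748.00 Cr → 0.00 Cr
Total: 427.21 Cr + 0.00 Cr = 427.21 Cr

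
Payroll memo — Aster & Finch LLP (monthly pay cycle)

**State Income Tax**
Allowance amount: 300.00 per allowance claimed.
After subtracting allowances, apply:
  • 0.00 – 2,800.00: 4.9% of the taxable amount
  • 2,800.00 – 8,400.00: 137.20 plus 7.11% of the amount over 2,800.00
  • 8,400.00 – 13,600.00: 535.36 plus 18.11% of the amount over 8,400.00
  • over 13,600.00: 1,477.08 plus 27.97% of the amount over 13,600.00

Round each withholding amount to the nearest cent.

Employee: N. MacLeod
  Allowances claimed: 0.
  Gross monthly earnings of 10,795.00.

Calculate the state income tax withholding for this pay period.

969.09

State Income Tax: taxable = 10,795.00
  535.36 + 18.11% × (10,795.00 − 8,400.00) = 535.36 + 18.11% × 2,395.00 = 969.09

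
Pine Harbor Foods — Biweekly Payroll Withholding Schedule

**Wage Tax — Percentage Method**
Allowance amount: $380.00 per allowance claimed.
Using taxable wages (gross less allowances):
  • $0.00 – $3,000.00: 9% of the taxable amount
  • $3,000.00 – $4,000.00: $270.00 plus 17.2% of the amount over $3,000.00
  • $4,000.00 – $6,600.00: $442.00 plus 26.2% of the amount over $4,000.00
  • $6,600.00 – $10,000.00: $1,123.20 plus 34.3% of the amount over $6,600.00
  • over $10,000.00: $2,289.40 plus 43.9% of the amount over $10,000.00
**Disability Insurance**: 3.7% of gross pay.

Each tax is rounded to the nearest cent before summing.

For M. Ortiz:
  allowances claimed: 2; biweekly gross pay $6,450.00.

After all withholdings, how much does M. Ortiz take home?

$5,326.57

Wage Tax: taxable = $6,450.00 − 2×$380.00 = $5,690.00
  $442.00 + 26.2% × ($5,690.00 − $4,000.00) = $442.00 + 26.2% × $1,690.00 = $884.78
Disability Insurance: 3.7% × $6,450.00 = $238.65
Total withheld: $884.78 + $238.65 = $1,123.43
Net pay: $6,450.00 − $1,123.43 = $5,326.57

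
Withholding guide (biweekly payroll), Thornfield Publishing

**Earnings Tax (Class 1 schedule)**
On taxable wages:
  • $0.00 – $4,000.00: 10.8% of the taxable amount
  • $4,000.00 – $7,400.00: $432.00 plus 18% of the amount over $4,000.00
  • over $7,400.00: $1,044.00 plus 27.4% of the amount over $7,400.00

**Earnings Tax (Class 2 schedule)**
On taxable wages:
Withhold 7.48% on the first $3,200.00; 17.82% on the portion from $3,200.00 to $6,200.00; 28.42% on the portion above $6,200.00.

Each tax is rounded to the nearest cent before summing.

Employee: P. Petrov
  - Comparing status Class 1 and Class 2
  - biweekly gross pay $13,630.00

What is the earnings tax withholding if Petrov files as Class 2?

Earnings Tax (Class 2): taxable = $13,630.00
  $773.96 + 28.42% × ($13,630.00 − $6,200.00) = $773.96 + 28.42% × $7,430.00 = $2,885.57

$2,885.57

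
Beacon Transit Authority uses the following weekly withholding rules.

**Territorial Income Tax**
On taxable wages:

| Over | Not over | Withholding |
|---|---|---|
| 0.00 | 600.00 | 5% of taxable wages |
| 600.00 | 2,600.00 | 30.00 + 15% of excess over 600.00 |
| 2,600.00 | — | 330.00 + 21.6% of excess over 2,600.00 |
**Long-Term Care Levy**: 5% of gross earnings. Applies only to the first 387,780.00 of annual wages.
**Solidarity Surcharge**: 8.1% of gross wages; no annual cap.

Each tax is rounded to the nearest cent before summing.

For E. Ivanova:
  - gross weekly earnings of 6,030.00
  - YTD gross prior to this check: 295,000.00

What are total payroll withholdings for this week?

Territorial Income Tax: taxable = 6,030.00
  330.00 + 21.6% × (6,030.00 − 2,600.00) = 330.00 + 21.6% × 3,430.00 = 1,070.88
Long-Term Care Levy: 5% × 6,030.00 = 301.50
Solidarity Surcharge: 8.1% × 6,030.00 = 488.43
Total: 1,070.88 + 301.50 + 488.43 = 1,860.81

1,860.81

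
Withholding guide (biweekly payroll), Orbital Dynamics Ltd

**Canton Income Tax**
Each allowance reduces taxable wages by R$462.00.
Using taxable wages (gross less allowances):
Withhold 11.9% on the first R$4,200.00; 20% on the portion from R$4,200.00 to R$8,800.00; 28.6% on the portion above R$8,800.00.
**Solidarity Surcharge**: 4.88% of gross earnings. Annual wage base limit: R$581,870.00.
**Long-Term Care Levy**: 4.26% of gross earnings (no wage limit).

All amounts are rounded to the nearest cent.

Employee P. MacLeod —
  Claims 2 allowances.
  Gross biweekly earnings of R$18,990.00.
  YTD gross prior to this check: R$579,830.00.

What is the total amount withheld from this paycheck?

Canton Income Tax: taxable = R$18,990.00 − 2×R$462.00 = R$18,066.00
  R$1,419.80 + 28.6% × (R$18,066.00 − R$8,800.00) = R$1,419.80 + 28.6% × R$9,266.00 = R$4,069.88
Solidarity Surcharge: cap R$581,870.00 − YTD R$579,830.00 = R$2,040.00 subject; 4.88% × R$2,040.00 = R$99.55
Long-Term Care Levy: 4.26% × R$18,990.00 = R$808.97
Total: R$4,069.88 + R$99.55 + R$808.97 = R$4,978.40

R$4,978.40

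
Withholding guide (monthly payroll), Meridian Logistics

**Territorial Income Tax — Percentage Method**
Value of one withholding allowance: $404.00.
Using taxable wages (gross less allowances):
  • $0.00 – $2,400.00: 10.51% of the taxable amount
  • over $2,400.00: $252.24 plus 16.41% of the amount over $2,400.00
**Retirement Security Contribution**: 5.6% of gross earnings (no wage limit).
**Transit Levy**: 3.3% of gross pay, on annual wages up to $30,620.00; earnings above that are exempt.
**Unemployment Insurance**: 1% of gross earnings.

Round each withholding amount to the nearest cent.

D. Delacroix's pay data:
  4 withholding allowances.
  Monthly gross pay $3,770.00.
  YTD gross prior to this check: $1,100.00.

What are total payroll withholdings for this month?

$599.62

Territorial Income Tax: taxable = $3,770.00 − 4×$404.00 = $2,154.00
  10.51% × $2,154.00 = $226.39
Retirement Security Contribution: 5.6% × $3,770.00 = $211.12
Transit Levy: 3.3% × $3,770.00 = $124.41
Unemployment Insurance: 1% × $3,770.00 = $37.70
Total: $226.39 + $211.12 + $124.41 + $37.70 = $599.62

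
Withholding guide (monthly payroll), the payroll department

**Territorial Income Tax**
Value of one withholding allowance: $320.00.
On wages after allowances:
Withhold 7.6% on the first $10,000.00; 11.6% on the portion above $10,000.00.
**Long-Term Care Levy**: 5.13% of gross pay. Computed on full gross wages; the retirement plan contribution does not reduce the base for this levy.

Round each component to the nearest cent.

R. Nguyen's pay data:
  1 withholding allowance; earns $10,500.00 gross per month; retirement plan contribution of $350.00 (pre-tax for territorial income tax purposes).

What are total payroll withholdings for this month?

Territorial Income Tax: taxable = $10,500.00 − $350.00 − 1×$320.00 = $9,830.00
  7.6% × $9,830.00 = $747.08
Long-Term Care Levy: 5.13% × $10,500.00 = $538.65
Total: $747.08 + $538.65 = $1,285.73

$1,285.73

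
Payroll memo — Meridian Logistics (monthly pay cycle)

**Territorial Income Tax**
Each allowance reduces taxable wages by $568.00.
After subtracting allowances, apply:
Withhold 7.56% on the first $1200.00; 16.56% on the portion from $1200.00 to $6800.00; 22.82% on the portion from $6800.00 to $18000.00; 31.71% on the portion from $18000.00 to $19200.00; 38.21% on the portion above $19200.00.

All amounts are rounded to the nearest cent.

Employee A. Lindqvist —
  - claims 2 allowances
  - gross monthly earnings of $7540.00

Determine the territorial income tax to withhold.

Territorial Income Tax: taxable = $7540.00 − 2×$568.00 = $6404.00
  $90.72 + 16.56% × ($6404.00 − $1200.00) = $90.72 + 16.56% × $5204.00 = $952.50

$952.50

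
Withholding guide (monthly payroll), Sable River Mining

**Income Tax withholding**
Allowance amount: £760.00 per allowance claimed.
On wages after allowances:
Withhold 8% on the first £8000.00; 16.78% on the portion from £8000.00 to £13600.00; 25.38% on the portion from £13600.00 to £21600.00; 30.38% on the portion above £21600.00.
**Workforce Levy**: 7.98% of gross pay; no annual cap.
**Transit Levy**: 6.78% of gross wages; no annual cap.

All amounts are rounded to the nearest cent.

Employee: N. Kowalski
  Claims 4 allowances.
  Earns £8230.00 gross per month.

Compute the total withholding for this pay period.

£1629.94

Income Tax: taxable = £8230.00 − 4×£760.00 = £5190.00
  8% × £5190.00 = £415.20
Workforce Levy: 7.98% × £8230.00 = £656.75
Transit Levy: 6.78% × £8230.00 = £557.99
Total: £415.20 + £656.75 + £557.99 = £1629.94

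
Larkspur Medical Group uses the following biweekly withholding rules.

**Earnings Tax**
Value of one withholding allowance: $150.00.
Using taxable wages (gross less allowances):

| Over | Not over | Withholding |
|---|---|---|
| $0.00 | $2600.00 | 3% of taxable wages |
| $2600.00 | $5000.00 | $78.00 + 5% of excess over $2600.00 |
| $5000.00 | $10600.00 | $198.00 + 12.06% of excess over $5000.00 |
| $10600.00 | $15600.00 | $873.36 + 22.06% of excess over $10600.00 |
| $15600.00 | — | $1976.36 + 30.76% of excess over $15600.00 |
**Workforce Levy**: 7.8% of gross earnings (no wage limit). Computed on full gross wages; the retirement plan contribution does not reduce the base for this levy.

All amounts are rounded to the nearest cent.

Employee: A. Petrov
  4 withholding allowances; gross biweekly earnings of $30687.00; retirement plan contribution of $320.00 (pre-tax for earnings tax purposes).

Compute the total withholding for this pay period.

$8727.72

Earnings Tax: taxable = $30687.00 − $320.00 − 4×$150.00 = $29767.00
  $1976.36 + 30.76% × ($29767.00 − $15600.00) = $1976.36 + 30.76% × $14167.00 = $6334.13
Workforce Levy: 7.8% × $30687.00 = $2393.59
Total: $6334.13 + $2393.59 = $8727.72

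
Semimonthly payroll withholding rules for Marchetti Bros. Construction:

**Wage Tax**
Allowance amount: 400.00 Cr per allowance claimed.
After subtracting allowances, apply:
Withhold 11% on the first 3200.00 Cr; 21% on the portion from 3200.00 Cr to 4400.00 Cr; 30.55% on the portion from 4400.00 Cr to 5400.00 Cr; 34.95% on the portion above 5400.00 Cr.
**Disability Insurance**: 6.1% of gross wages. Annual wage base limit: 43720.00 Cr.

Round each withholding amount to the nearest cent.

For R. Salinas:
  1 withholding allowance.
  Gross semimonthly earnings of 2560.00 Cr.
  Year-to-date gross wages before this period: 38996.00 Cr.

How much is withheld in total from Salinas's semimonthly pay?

Wage Tax: taxable = 2560.00 Cr − 1×400.00 Cr = 2160.00 Cr
  11% × 2160.00 Cr = 237.60 Cr
Disability Insurance: 6.1% × 2560.00 Cr = 156.16 Cr
Total: 237.60 Cr + 156.16 Cr = 393.76 Cr

393.76 Cr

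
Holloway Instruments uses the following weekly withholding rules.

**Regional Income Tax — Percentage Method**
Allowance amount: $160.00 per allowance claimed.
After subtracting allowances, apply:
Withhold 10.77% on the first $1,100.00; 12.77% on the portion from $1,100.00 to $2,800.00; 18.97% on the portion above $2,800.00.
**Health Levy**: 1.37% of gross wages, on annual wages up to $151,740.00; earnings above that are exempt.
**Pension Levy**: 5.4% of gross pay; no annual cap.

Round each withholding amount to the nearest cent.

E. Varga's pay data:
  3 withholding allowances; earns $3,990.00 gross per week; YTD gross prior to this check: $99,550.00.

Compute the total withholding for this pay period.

$740.37

Regional Income Tax: taxable = $3,990.00 − 3×$160.00 = $3,510.00
  $335.56 + 18.97% × ($3,510.00 − $2,800.00) = $335.56 + 18.97% × $710.00 = $470.25
Health Levy: 1.37% × $3,990.00 = $54.66
Pension Levy: 5.4% × $3,990.00 = $215.46
Total: $470.25 + $54.66 + $215.46 = $740.37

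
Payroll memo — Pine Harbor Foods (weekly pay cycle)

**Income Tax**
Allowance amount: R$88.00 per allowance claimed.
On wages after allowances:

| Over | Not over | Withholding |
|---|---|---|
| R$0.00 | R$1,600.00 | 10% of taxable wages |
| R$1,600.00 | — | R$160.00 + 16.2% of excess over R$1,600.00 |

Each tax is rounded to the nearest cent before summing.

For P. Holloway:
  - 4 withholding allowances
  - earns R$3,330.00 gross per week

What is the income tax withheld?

Income Tax: taxable = R$3,330.00 − 4×R$88.00 = R$2,978.00
  R$160.00 + 16.2% × (R$2,978.00 − R$1,600.00) = R$160.00 + 16.2% × R$1,378.00 = R$383.24

R$383.24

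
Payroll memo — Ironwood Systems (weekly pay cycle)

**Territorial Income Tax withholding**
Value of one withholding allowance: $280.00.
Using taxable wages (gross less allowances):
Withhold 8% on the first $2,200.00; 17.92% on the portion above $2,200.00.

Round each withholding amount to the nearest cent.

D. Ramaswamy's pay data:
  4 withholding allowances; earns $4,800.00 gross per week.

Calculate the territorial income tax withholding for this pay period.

$441.22

Territorial Income Tax: taxable = $4,800.00 − 4×$280.00 = $3,680.00
  $176.00 + 17.92% × ($3,680.00 − $2,200.00) = $176.00 + 17.92% × $1,480.00 = $441.22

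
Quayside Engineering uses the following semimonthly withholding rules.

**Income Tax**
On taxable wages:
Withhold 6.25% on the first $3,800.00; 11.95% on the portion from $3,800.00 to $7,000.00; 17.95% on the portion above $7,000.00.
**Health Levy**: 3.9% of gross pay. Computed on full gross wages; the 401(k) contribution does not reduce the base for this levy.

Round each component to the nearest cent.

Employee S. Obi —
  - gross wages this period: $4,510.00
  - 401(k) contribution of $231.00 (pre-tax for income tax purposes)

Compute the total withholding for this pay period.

Income Tax: taxable = $4,510.00 − $231.00 = $4,279.00
  $237.50 + 11.95% × ($4,279.00 − $3,800.00) = $237.50 + 11.95% × $479.00 = $294.74
Health Levy: 3.9% × $4,510.00 = $175.89
Total: $294.74 + $175.89 = $470.63

$470.63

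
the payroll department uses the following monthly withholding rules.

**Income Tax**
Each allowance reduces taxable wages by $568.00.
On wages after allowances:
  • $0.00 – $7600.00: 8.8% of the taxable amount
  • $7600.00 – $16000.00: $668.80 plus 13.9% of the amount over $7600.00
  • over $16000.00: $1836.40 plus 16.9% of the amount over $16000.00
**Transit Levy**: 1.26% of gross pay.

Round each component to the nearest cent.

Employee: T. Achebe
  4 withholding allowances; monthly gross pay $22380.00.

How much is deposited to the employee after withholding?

Income Tax: taxable = $22380.00 − 4×$568.00 = $20108.00
  $1836.40 + 16.9% × ($20108.00 − $16000.00) = $1836.40 + 16.9% × $4108.00 = $2530.65
Transit Levy: 1.26% × $22380.00 = $281.99
Total withheld: $2530.65 + $281.99 = $2812.64
Net pay: $22380.00 − $2812.64 = $19567.36

$19567.36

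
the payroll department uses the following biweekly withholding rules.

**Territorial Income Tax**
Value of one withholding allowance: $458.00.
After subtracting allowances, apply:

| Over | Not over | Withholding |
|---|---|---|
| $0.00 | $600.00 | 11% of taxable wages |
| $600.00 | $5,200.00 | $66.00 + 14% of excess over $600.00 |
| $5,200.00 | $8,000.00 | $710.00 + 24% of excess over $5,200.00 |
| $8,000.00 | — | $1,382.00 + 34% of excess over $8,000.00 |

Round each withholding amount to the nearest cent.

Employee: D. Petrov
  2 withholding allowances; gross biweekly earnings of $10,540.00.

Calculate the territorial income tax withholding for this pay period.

Territorial Income Tax: taxable = $10,540.00 − 2×$458.00 = $9,624.00
  $1,382.00 + 34% × ($9,624.00 − $8,000.00) = $1,382.00 + 34% × $1,624.00 = $1,934.16

$1,934.16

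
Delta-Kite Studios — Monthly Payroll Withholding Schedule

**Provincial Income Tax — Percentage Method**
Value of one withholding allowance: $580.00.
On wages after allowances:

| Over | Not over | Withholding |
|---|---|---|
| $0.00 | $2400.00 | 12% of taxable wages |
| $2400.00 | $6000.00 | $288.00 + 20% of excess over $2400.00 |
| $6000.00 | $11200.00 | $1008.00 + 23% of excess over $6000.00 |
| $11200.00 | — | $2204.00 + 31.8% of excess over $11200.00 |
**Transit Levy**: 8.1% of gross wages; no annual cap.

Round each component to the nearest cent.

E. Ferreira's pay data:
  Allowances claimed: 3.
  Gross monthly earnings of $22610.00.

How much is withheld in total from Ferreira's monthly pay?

$7110.47

Provincial Income Tax: taxable = $22610.00 − 3×$580.00 = $20870.00
  $2204.00 + 31.8% × ($20870.00 − $11200.00) = $2204.00 + 31.8% × $9670.00 = $5279.06
Transit Levy: 8.1% × $22610.00 = $1831.41
Total: $5279.06 + $1831.41 = $7110.47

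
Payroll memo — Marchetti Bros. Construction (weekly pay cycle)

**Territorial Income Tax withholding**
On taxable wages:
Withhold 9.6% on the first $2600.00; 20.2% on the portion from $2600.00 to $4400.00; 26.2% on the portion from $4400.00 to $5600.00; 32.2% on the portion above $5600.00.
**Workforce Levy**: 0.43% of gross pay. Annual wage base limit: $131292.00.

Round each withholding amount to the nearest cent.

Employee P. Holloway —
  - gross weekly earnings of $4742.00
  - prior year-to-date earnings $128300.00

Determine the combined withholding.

$715.67

Territorial Income Tax: taxable = $4742.00
  $613.20 + 26.2% × ($4742.00 − $4400.00) = $613.20 + 26.2% × $342.00 = $702.80
Workforce Levy: cap $131292.00 − YTD $128300.00 = $2992.00 subject; 0.43% × $2992.00 = $12.87
Total: $702.80 + $12.87 = $715.67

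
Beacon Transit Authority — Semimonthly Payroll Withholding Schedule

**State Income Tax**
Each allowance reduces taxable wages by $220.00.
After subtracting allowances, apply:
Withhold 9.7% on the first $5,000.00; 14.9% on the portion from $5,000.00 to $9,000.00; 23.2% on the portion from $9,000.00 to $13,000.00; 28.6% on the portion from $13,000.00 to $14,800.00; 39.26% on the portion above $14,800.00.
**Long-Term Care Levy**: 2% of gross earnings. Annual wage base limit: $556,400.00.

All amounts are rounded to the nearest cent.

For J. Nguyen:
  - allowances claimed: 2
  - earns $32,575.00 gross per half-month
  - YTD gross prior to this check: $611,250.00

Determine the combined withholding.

State Income Tax: taxable = $32,575.00 − 2×$220.00 = $32,135.00
  $2,523.80 + 39.26% × ($32,135.00 − $14,800.00) = $2,523.80 + 39.26% × $17,335.00 = $9,329.52
Long-Term Care Levy: YTD $611,250.00 ≥ cap $556,400.00 → $0.00
Total: $9,329.52 + $0.00 = $9,329.52

$9,329.52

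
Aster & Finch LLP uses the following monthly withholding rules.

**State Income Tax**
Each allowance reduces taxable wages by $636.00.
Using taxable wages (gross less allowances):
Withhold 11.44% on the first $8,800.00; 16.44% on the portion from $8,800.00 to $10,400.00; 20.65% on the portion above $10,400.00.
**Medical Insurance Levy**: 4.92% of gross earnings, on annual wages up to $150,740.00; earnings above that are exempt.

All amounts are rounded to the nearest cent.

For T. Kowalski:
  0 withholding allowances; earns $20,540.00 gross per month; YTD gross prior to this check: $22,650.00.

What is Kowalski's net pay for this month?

$16,165.76

State Income Tax: taxable = $20,540.00
  $1,269.76 + 20.65% × ($20,540.00 − $10,400.00) = $1,269.76 + 20.65% × $10,140.00 = $3,363.67
Medical Insurance Levy: 4.92% × $20,540.00 = $1,010.57
Total withheld: $3,363.67 + $1,010.57 = $4,374.24
Net pay: $20,540.00 − $4,374.24 = $16,165.76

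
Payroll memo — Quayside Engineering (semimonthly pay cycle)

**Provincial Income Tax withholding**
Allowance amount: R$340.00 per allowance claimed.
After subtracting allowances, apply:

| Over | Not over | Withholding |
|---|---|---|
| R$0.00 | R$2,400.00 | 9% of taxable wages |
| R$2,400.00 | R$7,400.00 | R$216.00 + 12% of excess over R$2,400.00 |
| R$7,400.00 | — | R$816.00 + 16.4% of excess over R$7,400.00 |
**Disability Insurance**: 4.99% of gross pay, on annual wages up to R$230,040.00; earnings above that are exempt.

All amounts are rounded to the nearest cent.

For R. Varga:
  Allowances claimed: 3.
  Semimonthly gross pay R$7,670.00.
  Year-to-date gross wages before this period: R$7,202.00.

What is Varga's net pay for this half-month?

Provincial Income Tax: taxable = R$7,670.00 − 3×R$340.00 = R$6,650.00
  R$216.00 + 12% × (R$6,650.00 − R$2,400.00) = R$216.00 + 12% × R$4,250.00 = R$726.00
Disability Insurance: 4.99% × R$7,670.00 = R$382.73
Total withheld: R$726.00 + R$382.73 = R$1,108.73
Net pay: R$7,670.00 − R$1,108.73 = R$6,561.27

R$6,561.27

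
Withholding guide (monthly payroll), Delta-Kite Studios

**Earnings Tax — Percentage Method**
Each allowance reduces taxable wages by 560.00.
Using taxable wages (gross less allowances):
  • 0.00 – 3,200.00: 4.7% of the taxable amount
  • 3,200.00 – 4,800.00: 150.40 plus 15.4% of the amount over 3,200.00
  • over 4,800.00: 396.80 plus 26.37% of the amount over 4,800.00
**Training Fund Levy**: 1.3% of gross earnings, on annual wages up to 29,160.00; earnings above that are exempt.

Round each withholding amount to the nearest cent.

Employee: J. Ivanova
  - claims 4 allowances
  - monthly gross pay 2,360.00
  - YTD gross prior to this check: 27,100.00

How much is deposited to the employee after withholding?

Earnings Tax: taxable = 2,360.00 − 4×560.00 = 120.00
  4.7% × 120.00 = 5.64
Training Fund Levy: cap 29,160.00 − YTD 27,100.00 = 2,060.00 subject; 1.3% × 2,060.00 = 26.78
Total withheld: 5.64 + 26.78 = 32.42
Net pay: 2,360.00 − 32.42 = 2,327.58

2,327.58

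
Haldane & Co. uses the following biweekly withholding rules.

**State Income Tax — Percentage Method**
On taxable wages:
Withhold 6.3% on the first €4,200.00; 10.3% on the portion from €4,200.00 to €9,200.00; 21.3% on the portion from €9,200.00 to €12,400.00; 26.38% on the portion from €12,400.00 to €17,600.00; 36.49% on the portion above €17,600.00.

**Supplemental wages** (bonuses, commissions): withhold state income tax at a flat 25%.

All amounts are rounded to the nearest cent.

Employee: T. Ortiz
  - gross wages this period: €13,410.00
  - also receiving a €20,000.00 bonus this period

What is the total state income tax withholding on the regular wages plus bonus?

State Income Tax: taxable = €13,410.00
  €1,461.20 + 26.38% × (€13,410.00 − €12,400.00) = €1,461.20 + 26.38% × €1,010.00 = €1,727.64
Supplemental (25% flat on bonus): 25% × €20,000.00 = €5,000.00
Total state income tax: €1,727.64 + €5,000.00 = €6,727.64

€6,727.64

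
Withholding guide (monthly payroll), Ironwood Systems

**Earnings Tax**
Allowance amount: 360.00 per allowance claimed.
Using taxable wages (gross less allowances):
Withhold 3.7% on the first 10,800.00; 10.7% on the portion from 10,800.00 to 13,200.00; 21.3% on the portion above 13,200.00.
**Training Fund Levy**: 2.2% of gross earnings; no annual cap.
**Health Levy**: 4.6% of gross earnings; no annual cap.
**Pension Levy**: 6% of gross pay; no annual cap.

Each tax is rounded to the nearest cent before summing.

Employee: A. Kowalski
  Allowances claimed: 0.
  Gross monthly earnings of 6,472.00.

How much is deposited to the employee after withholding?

Earnings Tax: taxable = 6,472.00
  3.7% × 6,472.00 = 239.46
Training Fund Levy: 2.2% × 6,472.00 = 142.38
Health Levy: 4.6% × 6,472.00 = 297.71
Pension Levy: 6% × 6,472.00 = 388.32
Total withheld: 239.46 + 142.38 + 297.71 + 388.32 = 1,067.87
Net pay: 6,472.00 − 1,067.87 = 5,404.13

5,404.13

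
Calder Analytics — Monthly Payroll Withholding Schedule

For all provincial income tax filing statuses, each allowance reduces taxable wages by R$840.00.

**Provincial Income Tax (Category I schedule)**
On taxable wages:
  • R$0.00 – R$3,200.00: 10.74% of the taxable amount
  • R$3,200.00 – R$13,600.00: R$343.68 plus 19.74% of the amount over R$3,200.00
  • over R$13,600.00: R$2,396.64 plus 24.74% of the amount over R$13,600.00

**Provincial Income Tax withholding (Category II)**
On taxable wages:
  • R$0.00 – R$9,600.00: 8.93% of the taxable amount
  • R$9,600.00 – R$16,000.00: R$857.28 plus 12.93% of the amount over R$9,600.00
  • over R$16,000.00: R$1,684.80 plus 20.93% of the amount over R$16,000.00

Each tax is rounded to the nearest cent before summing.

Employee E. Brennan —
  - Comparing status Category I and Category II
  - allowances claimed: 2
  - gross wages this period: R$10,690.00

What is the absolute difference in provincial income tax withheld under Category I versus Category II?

R$685.98

Provincial Income Tax (Category I): taxable = R$10,690.00 − 2×R$840.00 = R$9,010.00
  R$343.68 + 19.74% × (R$9,010.00 − R$3,200.00) = R$343.68 + 19.74% × R$5,810.00 = R$1,490.57
Provincial Income Tax (Category II): taxable = R$10,690.00 − 2×R$840.00 = R$9,010.00
  8.93% × R$9,010.00 = R$804.59
Difference: |R$1,490.57 − R$804.59| = R$685.98 (higher under Category I)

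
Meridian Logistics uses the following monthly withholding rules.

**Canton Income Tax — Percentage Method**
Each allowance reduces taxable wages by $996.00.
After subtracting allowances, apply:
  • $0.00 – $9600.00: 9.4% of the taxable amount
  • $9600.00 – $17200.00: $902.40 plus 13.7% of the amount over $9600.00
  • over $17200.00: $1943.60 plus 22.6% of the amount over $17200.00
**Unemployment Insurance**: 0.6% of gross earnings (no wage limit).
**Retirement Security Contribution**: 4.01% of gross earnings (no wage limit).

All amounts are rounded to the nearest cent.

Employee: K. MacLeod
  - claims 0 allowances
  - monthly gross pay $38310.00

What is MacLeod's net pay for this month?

$29829.45

Canton Income Tax: taxable = $38310.00
  $1943.60 + 22.6% × ($38310.00 − $17200.00) = $1943.60 + 22.6% × $21110.00 = $6714.46
Unemployment Insurance: 0.6% × $38310.00 = $229.86
Retirement Security Contribution: 4.01% × $38310.00 = $1536.23
Total withheld: $6714.46 + $229.86 + $1536.23 = $8480.55
Net pay: $38310.00 − $8480.55 = $29829.45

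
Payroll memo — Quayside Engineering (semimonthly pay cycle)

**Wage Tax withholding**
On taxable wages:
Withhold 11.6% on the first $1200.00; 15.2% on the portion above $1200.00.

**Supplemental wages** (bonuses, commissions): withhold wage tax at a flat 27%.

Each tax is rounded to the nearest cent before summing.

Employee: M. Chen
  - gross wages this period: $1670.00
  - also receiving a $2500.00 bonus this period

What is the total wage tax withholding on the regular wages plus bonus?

Wage Tax: taxable = $1670.00
  $139.20 + 15.2% × ($1670.00 − $1200.00) = $139.20 + 15.2% × $470.00 = $210.64
Supplemental (27% flat on bonus): 27% × $2500.00 = $675.00
Total wage tax: $210.64 + $675.00 = $885.64

$885.64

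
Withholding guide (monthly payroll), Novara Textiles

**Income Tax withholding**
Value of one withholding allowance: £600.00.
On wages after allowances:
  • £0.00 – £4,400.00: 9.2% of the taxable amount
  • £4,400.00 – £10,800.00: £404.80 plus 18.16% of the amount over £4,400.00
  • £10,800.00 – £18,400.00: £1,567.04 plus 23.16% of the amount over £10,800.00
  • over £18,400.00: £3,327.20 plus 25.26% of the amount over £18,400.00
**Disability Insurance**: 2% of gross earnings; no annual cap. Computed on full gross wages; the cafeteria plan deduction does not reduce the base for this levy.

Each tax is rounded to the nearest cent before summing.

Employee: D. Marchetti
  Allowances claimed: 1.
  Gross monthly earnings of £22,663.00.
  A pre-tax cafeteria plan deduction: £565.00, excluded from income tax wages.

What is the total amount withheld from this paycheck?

£4,563.01

Income Tax: taxable = £22,663.00 − £565.00 − 1×£600.00 = £21,498.00
  £3,327.20 + 25.26% × (£21,498.00 − £18,400.00) = £3,327.20 + 25.26% × £3,098.00 = £4,109.75
Disability Insurance: 2% × £22,663.00 = £453.26
Total: £4,109.75 + £453.26 = £4,563.01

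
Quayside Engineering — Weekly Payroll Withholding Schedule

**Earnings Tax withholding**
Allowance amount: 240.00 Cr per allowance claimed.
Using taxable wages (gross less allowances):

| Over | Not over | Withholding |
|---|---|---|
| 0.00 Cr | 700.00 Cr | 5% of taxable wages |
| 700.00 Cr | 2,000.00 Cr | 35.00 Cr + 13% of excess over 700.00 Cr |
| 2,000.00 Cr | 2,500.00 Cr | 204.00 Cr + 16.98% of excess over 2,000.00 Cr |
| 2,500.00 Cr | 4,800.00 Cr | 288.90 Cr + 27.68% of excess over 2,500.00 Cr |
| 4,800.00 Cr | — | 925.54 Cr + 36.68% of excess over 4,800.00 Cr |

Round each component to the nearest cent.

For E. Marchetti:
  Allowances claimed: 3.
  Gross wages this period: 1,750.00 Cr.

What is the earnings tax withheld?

Earnings Tax: taxable = 1,750.00 Cr − 3×240.00 Cr = 1,030.00 Cr
  35.00 Cr + 13% × (1,030.00 Cr − 700.00 Cr) = 35.00 Cr + 13% × 330.00 Cr = 77.90 Cr

77.90 Cr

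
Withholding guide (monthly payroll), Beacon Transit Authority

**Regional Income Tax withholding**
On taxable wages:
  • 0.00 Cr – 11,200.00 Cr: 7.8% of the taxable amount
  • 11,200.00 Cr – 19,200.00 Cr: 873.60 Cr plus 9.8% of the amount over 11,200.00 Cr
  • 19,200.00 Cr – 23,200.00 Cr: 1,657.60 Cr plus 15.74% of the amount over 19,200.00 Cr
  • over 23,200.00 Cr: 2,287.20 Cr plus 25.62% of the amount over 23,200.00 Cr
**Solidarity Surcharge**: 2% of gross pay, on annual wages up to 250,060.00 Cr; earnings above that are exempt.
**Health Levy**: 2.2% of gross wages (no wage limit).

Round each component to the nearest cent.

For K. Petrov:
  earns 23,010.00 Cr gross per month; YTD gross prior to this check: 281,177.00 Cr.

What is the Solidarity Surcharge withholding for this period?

Solidarity Surcharge: YTD 281,177.00 Cr ≥ cap 250,060.00 Cr → 0.00 Cr

0.00 Cr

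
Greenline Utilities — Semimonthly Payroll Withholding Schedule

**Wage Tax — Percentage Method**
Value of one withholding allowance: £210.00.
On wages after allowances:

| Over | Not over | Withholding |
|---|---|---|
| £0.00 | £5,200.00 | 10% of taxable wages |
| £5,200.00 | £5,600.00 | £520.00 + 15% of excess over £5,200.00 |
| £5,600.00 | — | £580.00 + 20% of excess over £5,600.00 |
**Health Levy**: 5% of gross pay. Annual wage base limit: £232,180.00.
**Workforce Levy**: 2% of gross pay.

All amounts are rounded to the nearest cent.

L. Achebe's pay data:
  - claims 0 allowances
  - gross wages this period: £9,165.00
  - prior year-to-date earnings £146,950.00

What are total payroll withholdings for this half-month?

Wage Tax: taxable = £9,165.00
  £580.00 + 20% × (£9,165.00 − £5,600.00) = £580.00 + 20% × £3,565.00 = £1,293.00
Health Levy: 5% × £9,165.00 = £458.25
Workforce Levy: 2% × £9,165.00 = £183.30
Total: £1,293.00 + £458.25 + £183.30 = £1,934.55

£1,934.55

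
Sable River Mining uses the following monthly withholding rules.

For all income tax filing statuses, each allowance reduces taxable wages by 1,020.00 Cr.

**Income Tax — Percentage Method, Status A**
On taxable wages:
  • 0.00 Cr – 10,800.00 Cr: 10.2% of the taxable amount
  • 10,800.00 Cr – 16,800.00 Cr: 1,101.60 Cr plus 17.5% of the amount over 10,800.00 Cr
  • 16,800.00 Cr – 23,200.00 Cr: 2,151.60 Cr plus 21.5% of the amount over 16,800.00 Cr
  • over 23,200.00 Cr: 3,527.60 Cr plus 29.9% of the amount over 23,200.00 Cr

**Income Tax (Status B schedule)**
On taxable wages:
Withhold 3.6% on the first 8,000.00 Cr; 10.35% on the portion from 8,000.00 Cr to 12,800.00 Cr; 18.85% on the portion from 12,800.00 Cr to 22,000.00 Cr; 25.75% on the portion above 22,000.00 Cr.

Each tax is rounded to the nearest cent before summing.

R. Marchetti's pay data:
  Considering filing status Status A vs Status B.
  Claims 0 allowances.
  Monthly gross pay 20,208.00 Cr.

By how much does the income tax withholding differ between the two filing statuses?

Income Tax (Status A): taxable = 20,208.00 Cr
  2,151.60 Cr + 21.5% × (20,208.00 Cr − 16,800.00 Cr) = 2,151.60 Cr + 21.5% × 3,408.00 Cr = 2,884.32 Cr
Income Tax (Status B): taxable = 20,208.00 Cr
  784.80 Cr + 18.85% × (20,208.00 Cr − 12,800.00 Cr) = 784.80 Cr + 18.85% × 7,408.00 Cr = 2,181.21 Cr
Difference: |2,884.32 Cr − 2,181.21 Cr| = 703.11 Cr (higher under Status A)

703.11 Cr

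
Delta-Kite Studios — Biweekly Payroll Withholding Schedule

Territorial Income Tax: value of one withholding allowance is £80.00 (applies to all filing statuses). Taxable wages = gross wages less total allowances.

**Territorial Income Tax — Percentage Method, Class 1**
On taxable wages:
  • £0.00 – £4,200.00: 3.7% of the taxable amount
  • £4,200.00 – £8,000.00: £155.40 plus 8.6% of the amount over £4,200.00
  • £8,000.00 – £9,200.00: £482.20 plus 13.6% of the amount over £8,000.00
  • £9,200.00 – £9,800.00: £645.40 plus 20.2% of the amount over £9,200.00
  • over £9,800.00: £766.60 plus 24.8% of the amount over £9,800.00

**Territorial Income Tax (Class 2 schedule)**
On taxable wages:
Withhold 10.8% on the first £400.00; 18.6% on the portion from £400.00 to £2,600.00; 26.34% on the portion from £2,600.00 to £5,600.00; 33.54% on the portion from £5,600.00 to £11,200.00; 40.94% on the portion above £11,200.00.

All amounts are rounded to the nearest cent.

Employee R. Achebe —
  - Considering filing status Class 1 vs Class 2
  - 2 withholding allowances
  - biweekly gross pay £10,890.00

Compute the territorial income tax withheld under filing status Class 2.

Territorial Income Tax (Class 2): taxable = £10,890.00 − 2×£80.00 = £10,730.00
  £1,242.60 + 33.54% × (£10,730.00 − £5,600.00) = £1,242.60 + 33.54% × £5,130.00 = £2,963.20

£2,963.20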